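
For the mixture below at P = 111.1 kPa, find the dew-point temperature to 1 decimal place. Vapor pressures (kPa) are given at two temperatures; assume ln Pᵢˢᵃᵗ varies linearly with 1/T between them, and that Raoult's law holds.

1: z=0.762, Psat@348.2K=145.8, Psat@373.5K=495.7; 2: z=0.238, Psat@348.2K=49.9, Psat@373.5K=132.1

T = 350.5 K

Dew-point temperature: Σzᵢ·P/Pᵢˢᵃᵗ(T) = 1. Interpolate ln Pᵢˢᵃᵗ = aᵢ + bᵢ/T.
  T = 348.2 K: ΣzᵢP/Pᵢˢᵃᵗ = 1.1105
  T = 373.5 K: ΣzᵢP/Pᵢˢᵃᵗ = 0.3710
  T = 360.9 K: ΣzᵢP/Pᵢˢᵃᵗ = 0.6270
  T = 354.5 K: ΣzᵢP/Pᵢˢᵃᵗ = 0.8316
  T = 351.4 K: ΣzᵢP/Pᵢˢᵃᵗ = 0.9575
  T = 349.8 K: ΣzᵢP/Pᵢˢᵃᵗ = 1.0308
Interpolating between 349.8 K and 351.4 K gives T ≈ 350.5 K.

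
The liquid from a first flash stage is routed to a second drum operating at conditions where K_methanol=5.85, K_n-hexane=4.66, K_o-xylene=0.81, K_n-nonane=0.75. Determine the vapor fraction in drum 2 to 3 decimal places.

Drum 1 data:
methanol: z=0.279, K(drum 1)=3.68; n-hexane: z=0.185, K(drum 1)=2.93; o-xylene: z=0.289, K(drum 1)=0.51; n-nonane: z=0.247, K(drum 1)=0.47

V/F (drum 2) = 0.622

Drum 1:
Material balance + equilibrium reduce to Σ zᵢ(Kᵢ−1)/(1+ψ₁(Kᵢ−1)) = 0.
Feasibility: ΣzᵢKᵢ = 1.832, Σzᵢ/Kᵢ = 1.231 — both > 1, two phases present.
Newton–Raphson from ψ₁ = 0.69:
  ψ₁ = 0.690: g = -0.0048, g' = -0.704 → ψ₁ = 0.683
Converged at ψ₁ = 0.683.
Drum-1 compositions:
  methanol: x = 0.099, y = 0.363
  n-hexane: x = 0.080, y = 0.234
  o-xylene: x = 0.434, y = 0.222
  n-nonane: x = 0.387, y = 0.182
Drum-2 feed = drum-1 liquid: z₂ = (0.0985, 0.0798, 0.4344, 0.3872).
Drum 2:
Newton iteration, ψ₂⁰ = 0.37:
  ψ₂ = 0.370: g = 0.0996, g' = -0.537 → ψ₂ = 0.555
  ψ₂ = 0.555: g = 0.0210, g' = -0.338 → ψ₂ = 0.617
  ψ₂ = 0.617: g = 0.0012, g' = -0.300 → ψ₂ = 0.622
Converged at ψ₂ = 0.622.
  methanol: x = 0.025, y = 0.144
  n-hexane: x = 0.024, y = 0.114
  o-xylene: x = 0.493, y = 0.399
  n-nonane: x = 0.458, y = 0.344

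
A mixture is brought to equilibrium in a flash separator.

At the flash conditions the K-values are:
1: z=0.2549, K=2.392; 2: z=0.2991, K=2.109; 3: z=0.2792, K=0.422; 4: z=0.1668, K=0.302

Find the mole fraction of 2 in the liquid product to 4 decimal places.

x_2 = 0.1892

Newton–Raphson from ψ = 0.5:
  ψ = 0.5000: g = 0.01678, g' = -0.7002 → ψ = 0.5240
  ψ = 0.5240: g = -0.00007, g' = -0.7062 → ψ = 0.5239
Converged at ψ = 0.5239.
Compositions from xᵢ = zᵢ/(1+ψ(Kᵢ−1)), yᵢ = Kᵢxᵢ:
  1: x = 0.1474, y = 0.3526
  2: x = 0.1892, y = 0.3990
  3: x = 0.4005, y = 0.1690
  4: x = 0.2629, y = 0.0794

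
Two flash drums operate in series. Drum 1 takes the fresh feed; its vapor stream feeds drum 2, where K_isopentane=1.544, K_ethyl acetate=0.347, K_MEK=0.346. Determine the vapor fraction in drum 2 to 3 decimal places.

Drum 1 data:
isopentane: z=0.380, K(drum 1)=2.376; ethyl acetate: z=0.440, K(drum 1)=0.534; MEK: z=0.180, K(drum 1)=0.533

V/F (drum 2) = 0.188

Drum 1:
Newton iteration, ψ₁⁰ = 0.5:
  ψ₁ = 0.500: g = -0.0672, g' = -0.482 → ψ₁ = 0.360
  ψ₁ = 0.360: g = 0.0020, g' = -0.516 → ψ₁ = 0.364
Converged at ψ₁ = 0.364.
Drum-1 compositions:
  isopentane: x = 0.253, y = 0.601
  ethyl acetate: x = 0.530, y = 0.283
  MEK: x = 0.217, y = 0.116
Drum-2 feed = drum-1 vapor: z₂ = (0.6014, 0.2830, 0.1156).
Drum 2:
Iterate (Newton) starting at ψ₂ = 0.5:
  ψ₂ = 0.500: g = -0.1296, g' = -0.485 → ψ₂ = 0.233
  ψ₂ = 0.233: g = -0.0168, g' = -0.377 → ψ₂ = 0.188
Converged at ψ₂ = 0.188.
  isopentane: x = 0.546, y = 0.842
  ethyl acetate: x = 0.323, y = 0.112
  MEK: x = 0.132, y = 0.046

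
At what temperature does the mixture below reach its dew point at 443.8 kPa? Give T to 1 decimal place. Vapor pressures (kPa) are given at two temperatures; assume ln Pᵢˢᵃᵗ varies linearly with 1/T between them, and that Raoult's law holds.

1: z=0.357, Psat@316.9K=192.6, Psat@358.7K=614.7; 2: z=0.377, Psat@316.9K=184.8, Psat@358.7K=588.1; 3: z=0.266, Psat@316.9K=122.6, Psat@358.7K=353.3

T = 353.2 K

Dew-point temperature: Σzᵢ·P/Pᵢˢᵃᵗ(T) = 1. Interpolate ln Pᵢˢᵃᵗ = aᵢ + bᵢ/T.
  T = 316.9 K: ΣzᵢP/Pᵢˢᵃᵗ = 2.6909
  T = 358.7 K: ΣzᵢP/Pᵢˢᵃᵗ = 0.8764
  T = 337.8 K: ΣzᵢP/Pᵢˢᵃᵗ = 1.4828
  T = 348.2 K: ΣzᵢP/Pᵢˢᵃᵗ = 1.1324
  T = 353.4 K: ΣzᵢP/Pᵢˢᵃᵗ = 0.9955
  T = 350.8 K: ΣzᵢP/Pᵢˢᵃᵗ = 1.0612
Interpolating between 350.8 K and 353.4 K gives T ≈ 353.2 K.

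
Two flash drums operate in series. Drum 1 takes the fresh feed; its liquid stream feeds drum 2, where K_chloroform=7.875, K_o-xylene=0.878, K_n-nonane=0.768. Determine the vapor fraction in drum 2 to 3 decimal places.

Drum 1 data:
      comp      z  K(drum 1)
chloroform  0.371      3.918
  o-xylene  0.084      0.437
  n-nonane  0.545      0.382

Drum 1:
Rachford–Rice: g(ψ₁) = Σ zᵢ(Kᵢ−1)/(1+ψ₁(Kᵢ−1)) = 0.
g(0) = ΣzᵢKᵢ − 1 = 0.698 and g(1) = 1 − Σzᵢ/Kᵢ = -0.714, so a root lies in (0, 1).
Newton iteration, ψ₁⁰ = 0.5:
  ψ₁ = 0.500: g = -0.1130, g' = -1.010 → ψ₁ = 0.388
  ψ₁ = 0.388: g = 0.0040, g' = -1.098 → ψ₁ = 0.392
Converged at ψ₁ = 0.392.
Drum-1 compositions:
  chloroform: x = 0.173, y = 0.678
  o-xylene: x = 0.108, y = 0.047
  n-nonane: x = 0.719, y = 0.275
Drum-2 feed = drum-1 liquid: z₂ = (0.1731, 0.1078, 0.7191).
Drum 2:
Newton iteration, ψ₂⁰ = 0.37:
  ψ₂ = 0.370: g = 0.1395, g' = -0.700 → ψ₂ = 0.569
  ψ₂ = 0.569: g = 0.0358, g' = -0.392 → ψ₂ = 0.661
  ψ₂ = 0.661: g = 0.0034, g' = -0.322 → ψ₂ = 0.671
Converged at ψ₂ = 0.671.
  chloroform: x = 0.031, y = 0.243
  o-xylene: x = 0.117, y = 0.103
  n-nonane: x = 0.852, y = 0.654

V/F (drum 2) = 0.671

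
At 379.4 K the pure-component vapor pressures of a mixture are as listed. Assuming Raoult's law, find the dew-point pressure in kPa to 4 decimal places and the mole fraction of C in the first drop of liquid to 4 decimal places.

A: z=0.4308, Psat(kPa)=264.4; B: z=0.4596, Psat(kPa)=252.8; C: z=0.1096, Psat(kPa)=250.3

Pdew = 257.3829 kPa, x_C = 0.1127

At the dew point ψ → 1, so Σzᵢ/Kᵢ = 1 with Kᵢ = Pᵢˢᵃᵗ/P ⇒ 1/P = Σzᵢ/Pᵢˢᵃᵗ.
1/P = 0.4308/264.4 + 0.4596/252.8 + 0.1096/250.3 = 0.0038853 ⇒ P = 257.3829 kPa
xᵢ = zᵢP/Pᵢˢᵃᵗ ⇒ x_C = 0.1096·257.3829/250.3 = 0.1127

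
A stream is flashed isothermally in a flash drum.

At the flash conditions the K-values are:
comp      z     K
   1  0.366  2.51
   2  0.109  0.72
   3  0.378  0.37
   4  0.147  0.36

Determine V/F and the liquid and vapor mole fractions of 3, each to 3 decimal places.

V/F = 0.215, x_3 = 0.437, y_3 = 0.162

Material balance + equilibrium reduce to Σ zᵢ(Kᵢ−1)/(1+V/F(Kᵢ−1)) = 0.
g(0) = ΣzᵢKᵢ − 1 = 0.190 and g(1) = 1 − Σzᵢ/Kᵢ = -0.727, so a root lies in (0, 1).
Newton iteration, V/F⁰ = 0.5:
  V/F = 0.500: g = -0.2066, g' = -0.732 → V/F = 0.218
  V/F = 0.218: g = -0.0021, g' = -0.765 → V/F = 0.215
Converged at V/F = 0.215.
Compositions from xᵢ = zᵢ/(1+V/F(Kᵢ−1)), yᵢ = Kᵢxᵢ:
  1: x = 0.276, y = 0.693
  2: x = 0.116, y = 0.084
  3: x = 0.437, y = 0.162
  4: x = 0.170, y = 0.061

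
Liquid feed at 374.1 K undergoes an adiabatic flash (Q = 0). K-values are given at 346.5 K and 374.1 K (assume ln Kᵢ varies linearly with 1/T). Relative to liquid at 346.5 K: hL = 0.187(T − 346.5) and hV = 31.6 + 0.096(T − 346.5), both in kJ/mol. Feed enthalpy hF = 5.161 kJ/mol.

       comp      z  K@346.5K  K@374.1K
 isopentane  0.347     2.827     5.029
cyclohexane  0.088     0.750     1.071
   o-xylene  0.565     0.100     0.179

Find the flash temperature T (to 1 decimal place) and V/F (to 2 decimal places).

T = 351.8 K, V/F = 0.13

Adiabatic flash: solve Rachford–Rice at each trial T, then check hF = ψ·hV(T) + (1−ψ)·hL(T).
  T = 346.5 K: K = (2.827, 0.750, 0.100), RR gives ψ = 0.068, H_out = 2.146 kJ/mol
  T = 374.1 K: K = (5.029, 1.071, 0.179), RR gives ψ = 0.313, H_out = 14.268 kJ/mol
  T = 360.3 K: K = (3.812, 0.902, 0.135), RR gives ψ = 0.215, H_out = 9.091 kJ/mol
  T = 353.4 K: K = (3.293, 0.824, 0.117), RR gives ψ = 0.150, H_out = 5.950 kJ/mol
  T = 349.9 K: K = (3.050, 0.786, 0.108), RR gives ψ = 0.112, H_out = 4.125 kJ/mol
  T = 351.6 K: K = (3.166, 0.804, 0.112), RR gives ψ = 0.131, H_out = 5.035 kJ/mol
Linear interpolation between T = 351.6 (H_out = 5.035) and T = 353.4 (H_out = 5.950) on hF = 5.161 gives T ≈ 351.8 K, at which ψ = 0.13.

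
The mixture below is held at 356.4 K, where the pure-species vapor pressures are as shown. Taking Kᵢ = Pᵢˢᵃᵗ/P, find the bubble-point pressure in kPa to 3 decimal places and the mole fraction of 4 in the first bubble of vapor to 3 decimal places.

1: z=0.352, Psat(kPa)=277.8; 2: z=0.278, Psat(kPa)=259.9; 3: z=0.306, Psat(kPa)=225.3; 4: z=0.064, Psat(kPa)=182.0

Pbub = 250.628 kPa, y_4 = 0.046

At the bubble point ψ → 0, so ΣzᵢKᵢ = 1 with Kᵢ = Pᵢˢᵃᵗ/P ⇒ P = ΣzᵢPᵢˢᵃᵗ.
P = 0.352·277.8 + 0.278·259.9 + 0.306·225.3 + 0.064·182.0 = 250.628 kPa
yᵢ = zᵢPᵢˢᵃᵗ/P ⇒ y_4 = 0.064·182.0/250.628 = 0.046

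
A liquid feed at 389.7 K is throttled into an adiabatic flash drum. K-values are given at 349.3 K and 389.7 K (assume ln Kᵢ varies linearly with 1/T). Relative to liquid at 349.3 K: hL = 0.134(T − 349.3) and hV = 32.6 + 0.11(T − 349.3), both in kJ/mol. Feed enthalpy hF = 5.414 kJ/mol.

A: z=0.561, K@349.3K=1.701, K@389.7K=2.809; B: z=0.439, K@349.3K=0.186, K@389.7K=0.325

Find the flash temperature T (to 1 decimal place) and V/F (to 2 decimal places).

T = 353.4 K, V/F = 0.15

Adiabatic flash: solve Rachford–Rice at each trial T, then check hF = ψ·hV(T) + (1−ψ)·hL(T).
  T = 349.3 K: K = (1.701, 0.186), RR gives ψ = 0.063, H_out = 2.052 kJ/mol
  T = 389.7 K: K = (2.809, 0.325), RR gives ψ = 0.588, H_out = 24.026 kJ/mol
  T = 369.5 K: K = (2.216, 0.250), RR gives ψ = 0.387, H_out = 15.124 kJ/mol
  T = 359.4 K: K = (1.949, 0.216), RR gives ψ = 0.253, H_out = 9.546 kJ/mol
  T = 354.4 K: K = (1.824, 0.201), RR gives ψ = 0.169, H_out = 6.176 kJ/mol
  T = 351.9 K: K = (1.763, 0.194), RR gives ψ = 0.120, H_out = 4.260 kJ/mol
  T = 353.1 K: K = (1.792, 0.197), RR gives ψ = 0.144, H_out = 5.202 kJ/mol
Linear interpolation between T = 353.1 (H_out = 5.202) and T = 354.4 (H_out = 6.176) on hF = 5.414 gives T ≈ 353.4 K, at which ψ = 0.15.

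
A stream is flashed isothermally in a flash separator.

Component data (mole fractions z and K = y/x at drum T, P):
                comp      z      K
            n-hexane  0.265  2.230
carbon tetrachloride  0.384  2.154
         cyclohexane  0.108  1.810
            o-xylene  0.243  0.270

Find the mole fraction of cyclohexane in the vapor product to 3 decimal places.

Material balance + equilibrium reduce to Σ zᵢ(Kᵢ−1)/(1+β(Kᵢ−1)) = 0.
Feasibility: ΣzᵢKᵢ = 1.679, Σzᵢ/Kᵢ = 1.257 — both > 1, two phases present.
Newton–Raphson from β = 0.48:
  β = 0.480: g = 0.2800, g' = -0.714 → β = 0.872
  β = 0.872: g = -0.0590, g' = -1.226 → β = 0.824
  β = 0.824: g = -0.0038, g' = -1.075 → β = 0.821
Converged at β = 0.821.
Compositions from xᵢ = zᵢ/(1+β(Kᵢ−1)), yᵢ = Kᵢxᵢ:
  n-hexane: x = 0.132, y = 0.294
  carbon tetrachloride: x = 0.197, y = 0.425
  cyclohexane: x = 0.065, y = 0.117
  o-xylene: x = 0.606, y = 0.164

y_cyclohexane = 0.117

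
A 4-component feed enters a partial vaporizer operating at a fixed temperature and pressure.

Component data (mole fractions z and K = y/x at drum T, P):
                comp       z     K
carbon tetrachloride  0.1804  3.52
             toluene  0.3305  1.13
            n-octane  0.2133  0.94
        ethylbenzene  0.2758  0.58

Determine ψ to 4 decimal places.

Rachford–Rice: g(ψ) = Σ zᵢ(Kᵢ−1)/(1+ψ(Kᵢ−1)) = 0.
Feasibility: ΣzᵢKᵢ = 1.3689, Σzᵢ/Kᵢ = 1.0462 — both > 1, two phases present.
Iterate (Newton) starting at ψ = 0.63:
  ψ = 0.6300: g = 0.04458, g' = -0.2667 → ψ = 0.7972
  ψ = 0.7972: g = 0.00243, g' = -0.2419 → ψ = 0.8073
Converged at ψ = 0.8073.

ψ = 0.8073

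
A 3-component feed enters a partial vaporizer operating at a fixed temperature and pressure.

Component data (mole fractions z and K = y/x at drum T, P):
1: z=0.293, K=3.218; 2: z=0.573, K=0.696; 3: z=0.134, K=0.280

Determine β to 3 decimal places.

β = 0.417

Material balance + equilibrium reduce to Σ zᵢ(Kᵢ−1)/(1+β(Kᵢ−1)) = 0.
Check two-phase: ΣzᵢKᵢ = 1.379 > 1 and Σzᵢ/Kᵢ = 1.393 > 1, so g(0) = 0.379 > 0 and g(1) = -0.393 < 0.
Newton iteration, β⁰ = 0.66:
  β = 0.660: g = -0.1380, g' = -0.573 → β = 0.419
  β = 0.419: g = -0.0009, g' = -0.599 → β = 0.417
Converged at β = 0.417.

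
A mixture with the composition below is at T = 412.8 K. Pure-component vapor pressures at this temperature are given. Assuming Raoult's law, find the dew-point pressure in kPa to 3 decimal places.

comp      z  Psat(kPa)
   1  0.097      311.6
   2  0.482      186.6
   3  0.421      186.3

At the dew point ψ → 1, so Σzᵢ/Kᵢ = 1 with Kᵢ = Pᵢˢᵃᵗ/P ⇒ 1/P = Σzᵢ/Pᵢˢᵃᵗ.
1/P = 0.097/311.6 + 0.482/186.6 + 0.421/186.3 = 0.005154 ⇒ P = 194.018 kPa

Pdew = 194.018 kPa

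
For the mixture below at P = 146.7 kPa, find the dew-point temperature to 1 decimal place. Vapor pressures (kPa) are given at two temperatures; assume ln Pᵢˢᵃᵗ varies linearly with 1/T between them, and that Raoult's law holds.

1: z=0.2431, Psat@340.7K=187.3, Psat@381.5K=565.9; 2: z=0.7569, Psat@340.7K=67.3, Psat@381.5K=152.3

T = 369.2 K

Dew-point temperature: Σzᵢ·P/Pᵢˢᵃᵗ(T) = 1. Interpolate ln Pᵢˢᵃᵗ = aᵢ + bᵢ/T.
  T = 340.7 K: ΣzᵢP/Pᵢˢᵃᵗ = 1.8403
  T = 381.5 K: ΣzᵢP/Pᵢˢᵃᵗ = 0.7921
  T = 361.1 K: ΣzᵢP/Pᵢˢᵃᵗ = 1.1779
  T = 371.3 K: ΣzᵢP/Pᵢˢᵃᵗ = 0.9605
  T = 366.2 K: ΣzᵢP/Pᵢˢᵃᵗ = 1.0621
  T = 368.8 K: ΣzᵢP/Pᵢˢᵃᵗ = 1.0087
  T = 370.1 K: ΣzᵢP/Pᵢˢᵃᵗ = 0.9832
Interpolating between 368.8 K and 370.1 K gives T ≈ 369.2 K.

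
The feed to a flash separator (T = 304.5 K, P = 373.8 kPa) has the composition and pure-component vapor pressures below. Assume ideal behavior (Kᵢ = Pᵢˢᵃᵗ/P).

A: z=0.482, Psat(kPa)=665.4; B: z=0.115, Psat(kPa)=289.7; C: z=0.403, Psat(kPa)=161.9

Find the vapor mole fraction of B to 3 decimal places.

Raoult's law: Kᵢ = Pᵢˢᵃᵗ/P = Pᵢˢᵃᵗ/373.8.
  K_A = 665.4/373.8 = 1.78010, K_B = 289.7/373.8 = 0.77501, K_C = 161.9/373.8 = 0.43312
Iterate (Newton) starting at ψ = 0.5:
  ψ = 0.500: g = -0.0775, g' = -0.411 → ψ = 0.312
  ψ = 0.312: g = -0.0028, g' = -0.388 → ψ = 0.304
Converged at ψ = 0.304.
Compositions from xᵢ = zᵢ/(1+ψ(Kᵢ−1)), yᵢ = Kᵢxᵢ:
  A: x = 0.390, y = 0.693
  B: x = 0.123, y = 0.096
  C: x = 0.487, y = 0.211

y_B = 0.096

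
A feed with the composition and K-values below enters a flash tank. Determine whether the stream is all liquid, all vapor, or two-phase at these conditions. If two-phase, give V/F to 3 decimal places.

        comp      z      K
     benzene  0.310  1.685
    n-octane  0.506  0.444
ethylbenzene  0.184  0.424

all liquid

ΣzᵢKᵢ = 0.825; Σzᵢ/Kᵢ = 1.758.
Since ΣzᵢKᵢ < 1 the mixture is below its bubble point — single liquid phase.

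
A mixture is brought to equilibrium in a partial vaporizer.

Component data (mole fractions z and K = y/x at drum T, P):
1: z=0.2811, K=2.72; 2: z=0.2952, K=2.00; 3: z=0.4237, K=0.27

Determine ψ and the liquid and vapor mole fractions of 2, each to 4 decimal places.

Newton–Raphson from ψ = 0.5:
  ψ = 0.5000: g = -0.03035, g' = -0.9315 → ψ = 0.4674
  ψ = 0.4674: g = -0.00032, g' = -0.9129 → ψ = 0.4671
Converged at ψ = 0.4671.
Compositions from xᵢ = zᵢ/(1+ψ(Kᵢ−1)), yᵢ = Kᵢxᵢ:
  1: x = 0.1559, y = 0.4240
  2: x = 0.2012, y = 0.4024
  3: x = 0.6429, y = 0.1736

ψ = 0.4671, x_2 = 0.2012, y_2 = 0.4024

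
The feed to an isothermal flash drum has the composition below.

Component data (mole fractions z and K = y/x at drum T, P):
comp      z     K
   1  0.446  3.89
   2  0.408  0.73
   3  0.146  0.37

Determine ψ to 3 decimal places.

Let ψ = V/F and solve Σ zᵢ(Kᵢ−1)/(1+ψ(Kᵢ−1)) = 0.
g(0) = ΣzᵢKᵢ − 1 = 1.087 and g(1) = 1 − Σzᵢ/Kᵢ = -0.068, so a root lies in (0, 1).
Iterate (Newton) starting at ψ = 0.5:
  ψ = 0.500: g = 0.2655, g' = -0.786 → ψ = 0.838
  ψ = 0.838: g = 0.0397, g' = -0.628 → ψ = 0.901
  ψ = 0.901: g = -0.0006, g' = -0.649 → ψ = 0.900
Converged at ψ = 0.900.

ψ = 0.900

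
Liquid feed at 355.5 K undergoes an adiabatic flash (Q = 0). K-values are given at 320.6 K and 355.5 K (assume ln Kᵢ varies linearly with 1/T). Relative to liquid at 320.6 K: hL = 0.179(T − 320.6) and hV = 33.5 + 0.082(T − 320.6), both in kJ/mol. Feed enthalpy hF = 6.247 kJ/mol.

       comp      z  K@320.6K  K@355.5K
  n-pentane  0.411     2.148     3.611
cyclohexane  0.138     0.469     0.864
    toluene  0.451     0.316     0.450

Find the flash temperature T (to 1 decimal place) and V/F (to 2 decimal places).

T = 323.3 K, V/F = 0.17

Adiabatic flash: solve Rachford–Rice at each trial T, then check hF = ψ·hV(T) + (1−ψ)·hL(T).
  T = 320.6 K: K = (2.148, 0.469, 0.316), RR gives ψ = 0.121, H_out = 4.037 kJ/mol
  T = 355.5 K: K = (3.611, 0.864, 0.450), RR gives ψ = 0.638, H_out = 25.454 kJ/mol
  T = 338.1 K: K = (2.825, 0.647, 0.381), RR gives ψ = 0.407, H_out = 16.081 kJ/mol
  T = 329.4 K: K = (2.474, 0.554, 0.348), RR gives ψ = 0.278, H_out = 10.662 kJ/mol
  T = 325.0 K: K = (2.308, 0.510, 0.332), RR gives ψ = 0.204, H_out = 7.544 kJ/mol
  T = 322.8 K: K = (2.227, 0.489, 0.324), RR gives ψ = 0.164, H_out = 5.848 kJ/mol
Linear interpolation between T = 322.8 (H_out = 5.848) and T = 325.0 (H_out = 7.544) on hF = 6.247 gives T ≈ 323.3 K, at which ψ = 0.17.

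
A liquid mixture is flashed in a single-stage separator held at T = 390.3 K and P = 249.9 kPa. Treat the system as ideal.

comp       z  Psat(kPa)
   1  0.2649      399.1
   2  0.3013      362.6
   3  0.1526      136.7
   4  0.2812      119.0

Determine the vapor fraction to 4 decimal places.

Raoult's law: Kᵢ = Pᵢˢᵃᵗ/P = Pᵢˢᵃᵗ/249.9.
  K_1 = 399.1/249.9 = 1.597039, K_2 = 362.6/249.9 = 1.450980, K_3 = 136.7/249.9 = 0.547019, K_4 = 119.0/249.9 = 0.476190
Let ψ = V/F and solve Σ zᵢ(Kᵢ−1)/(1+ψ(Kᵢ−1)) = 0.
Check two-phase: ΣzᵢKᵢ = 1.0776 > 1 and Σzᵢ/Kᵢ = 1.2430 > 1, so g(0) = 0.0776 > 0 and g(1) = -0.2430 < 0.
Iterate (Newton) starting at ψ = 0.56:
  ψ = 0.5600: g = -0.07405, g' = -0.3028 → ψ = 0.3155
  ψ = 0.3155: g = -0.00506, g' = -0.2672 → ψ = 0.2965
Converged at ψ = 0.2965.

ψ = 0.2965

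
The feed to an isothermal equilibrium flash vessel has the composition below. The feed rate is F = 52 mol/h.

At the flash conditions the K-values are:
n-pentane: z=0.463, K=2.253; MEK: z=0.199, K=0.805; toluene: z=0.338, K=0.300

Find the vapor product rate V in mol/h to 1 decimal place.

V = 22.1 mol/h

Let ψ = V/F and solve Σ zᵢ(Kᵢ−1)/(1+ψ(Kᵢ−1)) = 0.
Check two-phase: ΣzᵢKᵢ = 1.305 > 1 and Σzᵢ/Kᵢ = 1.579 > 1, so g(0) = 0.305 > 0 and g(1) = -0.579 < 0.
Newton–Raphson from ψ = 0.34:
  ψ = 0.340: g = 0.0548, g' = -0.651 → ψ = 0.424
Converged at ψ = 0.424.
Then V = ψ·F = 0.4241·52 = 22.1 mol/h and L = F − V = 29.9 mol/h.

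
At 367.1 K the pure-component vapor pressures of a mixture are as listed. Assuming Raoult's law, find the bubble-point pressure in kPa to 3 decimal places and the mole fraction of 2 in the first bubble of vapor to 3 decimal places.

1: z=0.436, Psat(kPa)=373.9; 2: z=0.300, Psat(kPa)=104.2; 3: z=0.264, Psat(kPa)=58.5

At the bubble point ψ → 0, so ΣzᵢKᵢ = 1 with Kᵢ = Pᵢˢᵃᵗ/P ⇒ P = ΣzᵢPᵢˢᵃᵗ.
P = 0.436·373.9 + 0.300·104.2 + 0.264·58.5 = 209.724 kPa
yᵢ = zᵢPᵢˢᵃᵗ/P ⇒ y_2 = 0.300·104.2/209.724 = 0.149

Pbub = 209.724 kPa, y_2 = 0.149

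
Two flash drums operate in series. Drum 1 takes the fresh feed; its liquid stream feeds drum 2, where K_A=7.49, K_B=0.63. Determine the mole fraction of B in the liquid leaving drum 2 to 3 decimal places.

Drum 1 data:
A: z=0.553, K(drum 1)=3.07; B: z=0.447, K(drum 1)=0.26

Drum 1:
Binary case is linear: z₁(K₁−1)(1+ψ₁(K₂−1)) + z₂(K₂−1)(1+ψ₁(K₁−1)) = 0
⇒ ψ₁ = [z₁(K₁−1)+z₂(K₂−1)] / [−(K₁−1)(K₂−1)] = 0.8139/1.5318 = 0.531
Drum-1 compositions:
  A: x = 0.263, y = 0.808
  B: x = 0.737, y = 0.192
Drum-2 feed = drum-1 liquid: z₂ = (0.2633, 0.7367).
Drum 2:
Rachford–Rice: g(ψ₂) = Σ zᵢ(Kᵢ−1)/(1+ψ₂(Kᵢ−1)) = 0.
Feasibility: ΣzᵢKᵢ = 2.437, Σzᵢ/Kᵢ = 1.204 — both > 1, two phases present.
Binary case is linear: z₁(K₁−1)(1+ψ₂(K₂−1)) + z₂(K₂−1)(1+ψ₂(K₁−1)) = 0
⇒ ψ₂ = [z₁(K₁−1)+z₂(K₂−1)] / [−(K₁−1)(K₂−1)] = 1.4365/2.4013 = 0.598
  A: x = 0.054, y = 0.404
  B: x = 0.946, y = 0.596

x_B (drum 2) = 0.946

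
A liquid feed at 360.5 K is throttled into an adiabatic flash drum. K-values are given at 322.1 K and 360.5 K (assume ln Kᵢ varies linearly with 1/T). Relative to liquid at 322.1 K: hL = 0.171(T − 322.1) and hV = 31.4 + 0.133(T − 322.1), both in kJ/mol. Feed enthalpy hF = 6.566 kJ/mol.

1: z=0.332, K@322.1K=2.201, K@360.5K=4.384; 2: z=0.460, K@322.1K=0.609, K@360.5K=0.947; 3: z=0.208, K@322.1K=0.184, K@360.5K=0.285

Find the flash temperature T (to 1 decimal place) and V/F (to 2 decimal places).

Adiabatic flash: solve Rachford–Rice at each trial T, then check hF = ψ·hV(T) + (1−ψ)·hL(T).
  T = 322.1 K: K = (2.201, 0.609, 0.184), RR gives ψ = 0.075, H_out = 2.340 kJ/mol
  T = 360.5 K: K = (4.384, 0.947, 0.285), RR gives ψ = 0.714, H_out = 27.933 kJ/mol
  T = 341.3 K: K = (3.167, 0.769, 0.232), RR gives ψ = 0.452, H_out = 17.146 kJ/mol
  T = 331.7 K: K = (2.654, 0.687, 0.207), RR gives ψ = 0.288, H_out = 10.572 kJ/mol
  T = 326.9 K: K = (2.420, 0.647, 0.195), RR gives ψ = 0.190, H_out = 6.745 kJ/mol
  T = 324.5 K: K = (2.309, 0.628, 0.190), RR gives ψ = 0.135, H_out = 4.630 kJ/mol
Linear interpolation between T = 324.5 (H_out = 4.630) and T = 326.9 (H_out = 6.745) on hF = 6.566 gives T ≈ 326.7 K, at which ψ = 0.19.

T = 326.7 K, V/F = 0.19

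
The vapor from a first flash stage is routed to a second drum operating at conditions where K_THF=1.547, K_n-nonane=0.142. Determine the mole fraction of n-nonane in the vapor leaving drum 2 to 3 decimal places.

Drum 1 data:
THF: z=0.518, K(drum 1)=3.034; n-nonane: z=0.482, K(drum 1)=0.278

Drum 1:
Rachford–Rice: g(ψ₁) = Σ zᵢ(Kᵢ−1)/(1+ψ₁(Kᵢ−1)) = 0.
g(0) = ΣzᵢKᵢ − 1 = 0.706 and g(1) = 1 − Σzᵢ/Kᵢ = -0.905, so a root lies in (0, 1).
Binary case is linear: z₁(K₁−1)(1+ψ₁(K₂−1)) + z₂(K₂−1)(1+ψ₁(K₁−1)) = 0
⇒ ψ₁ = [z₁(K₁−1)+z₂(K₂−1)] / [−(K₁−1)(K₂−1)] = 0.7056/1.4685 = 0.480
Drum-1 compositions:
  THF: x = 0.262, y = 0.795
  n-nonane: x = 0.738, y = 0.205
Drum-2 feed = drum-1 vapor: z₂ = (0.7948, 0.2052).
Drum 2:
Newton–Raphson from ψ₂ = 0.43:
  ψ₂ = 0.430: g = 0.0730, g' = -0.535 → ψ₂ = 0.566
  ψ₂ = 0.566: g = -0.0106, g' = -0.710 → ψ₂ = 0.552
  ψ₂ = 0.552: g = -0.0002, g' = -0.685 → ψ₂ = 0.551
Converged at ψ₂ = 0.551.
  THF: x = 0.611, y = 0.945
  n-nonane: x = 0.389, y = 0.055

y_n-nonane (drum 2) = 0.055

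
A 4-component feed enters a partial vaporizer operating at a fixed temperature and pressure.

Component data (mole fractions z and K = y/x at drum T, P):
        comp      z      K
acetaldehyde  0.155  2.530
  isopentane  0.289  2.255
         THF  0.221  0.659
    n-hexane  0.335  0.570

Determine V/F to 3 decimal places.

Iterate (Newton) starting at V/F = 0.5:
  V/F = 0.500: g = 0.0829, g' = -0.426 → V/F = 0.694
  V/F = 0.694: g = 0.0047, g' = -0.385 → V/F = 0.707
Converged at V/F = 0.707.

V/F = 0.707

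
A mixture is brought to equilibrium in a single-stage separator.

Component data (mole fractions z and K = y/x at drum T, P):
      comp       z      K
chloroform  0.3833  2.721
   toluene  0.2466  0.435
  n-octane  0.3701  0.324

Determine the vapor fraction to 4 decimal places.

ψ = 0.2477

Iterate (Newton) starting at ψ = 0.55:
  ψ = 0.5500: g = -0.26152, g' = -0.8939 → ψ = 0.2574
  ψ = 0.2574: g = -0.00881, g' = -0.9009 → ψ = 0.2477
Converged at ψ = 0.2477.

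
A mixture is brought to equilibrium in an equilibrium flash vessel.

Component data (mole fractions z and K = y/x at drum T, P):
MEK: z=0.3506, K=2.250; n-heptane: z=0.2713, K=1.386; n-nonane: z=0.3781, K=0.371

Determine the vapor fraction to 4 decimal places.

ψ = 0.5189

Material balance + equilibrium reduce to Σ zᵢ(Kᵢ−1)/(1+ψ(Kᵢ−1)) = 0.
Feasibility: ΣzᵢKᵢ = 1.3051, Σzᵢ/Kᵢ = 1.3707 — both > 1, two phases present.
Newton iteration, ψ⁰ = 0.5:
  ψ = 0.5000: g = 0.01054, g' = -0.5542 → ψ = 0.5190
  ψ = 0.5190: g = -0.00005, g' = -0.5593 → ψ = 0.5189
Converged at ψ = 0.5189.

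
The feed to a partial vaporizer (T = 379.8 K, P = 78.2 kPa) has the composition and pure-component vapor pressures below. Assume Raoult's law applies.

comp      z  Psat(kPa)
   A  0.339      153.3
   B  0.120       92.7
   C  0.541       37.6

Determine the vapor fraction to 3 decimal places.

ψ = 0.154

Raoult's law: Kᵢ = Pᵢˢᵃᵗ/P = Pᵢˢᵃᵗ/78.2.
  K_A = 153.3/78.2 = 1.96036, K_B = 92.7/78.2 = 1.18542, K_C = 37.6/78.2 = 0.48082
Newton–Raphson from ψ = 0.5:
  ψ = 0.500: g = -0.1390, g' = -0.412 → ψ = 0.163
  ψ = 0.163: g = -0.0036, g' = -0.412 → ψ = 0.154
Converged at ψ = 0.154.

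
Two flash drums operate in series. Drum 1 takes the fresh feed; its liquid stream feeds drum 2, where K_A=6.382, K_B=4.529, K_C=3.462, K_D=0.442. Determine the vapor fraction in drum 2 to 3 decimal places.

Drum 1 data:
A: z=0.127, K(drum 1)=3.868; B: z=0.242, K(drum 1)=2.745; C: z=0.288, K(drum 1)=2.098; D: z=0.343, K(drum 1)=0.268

V/F (drum 2) = 0.352

Drum 1:
Iterate (Newton) starting at ψ₁ = 0.5:
  ψ₁ = 0.500: g = 0.1833, g' = -0.988 → ψ₁ = 0.685
  ψ₁ = 0.685: g = -0.0084, g' = -1.125 → ψ₁ = 0.678
Converged at ψ₁ = 0.678.
Drum-1 compositions:
  A: x = 0.043, y = 0.167
  B: x = 0.111, y = 0.304
  C: x = 0.165, y = 0.346
  D: x = 0.681, y = 0.182
Drum-2 feed = drum-1 liquid: z₂ = (0.0431, 0.1109, 0.1651, 0.6809).
Drum 2:
Newton–Raphson from ψ₂ = 0.35:
  ψ₂ = 0.350: g = 0.0017, g' = -1.043 → ψ₂ = 0.352
Converged at ψ₂ = 0.352.
  A: x = 0.015, y = 0.095
  B: x = 0.049, y = 0.224
  C: x = 0.088, y = 0.306
  D: x = 0.847, y = 0.374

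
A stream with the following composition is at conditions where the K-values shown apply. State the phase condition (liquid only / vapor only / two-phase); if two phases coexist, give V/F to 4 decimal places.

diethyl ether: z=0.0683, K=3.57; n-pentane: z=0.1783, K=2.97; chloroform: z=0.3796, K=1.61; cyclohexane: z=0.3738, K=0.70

ΣzᵢKᵢ = 1.6462; Σzᵢ/Kᵢ = 0.8489.
Since Σzᵢ/Kᵢ < 1 the mixture is above its dew point — single vapor phase.

vapor only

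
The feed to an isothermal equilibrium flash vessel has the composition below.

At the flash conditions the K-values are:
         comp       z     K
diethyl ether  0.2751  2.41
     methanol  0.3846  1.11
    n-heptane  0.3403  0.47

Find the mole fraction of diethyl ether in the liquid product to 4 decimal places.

x_diethyl ether = 0.1537

Let ψ = V/F and solve Σ zᵢ(Kᵢ−1)/(1+ψ(Kᵢ−1)) = 0.
g(0) = ΣzᵢKᵢ − 1 = 0.2498 and g(1) = 1 − Σzᵢ/Kᵢ = -0.1847, so a root lies in (0, 1).
Newton iteration, ψ⁰ = 0.5:
  ψ = 0.5000: g = 0.02222, g' = -0.3693 → ψ = 0.5602
  ψ = 0.5602: g = 0.00006, g' = -0.3682 → ψ = 0.5603
Converged at ψ = 0.5603.
Compositions from xᵢ = zᵢ/(1+ψ(Kᵢ−1)), yᵢ = Kᵢxᵢ:
  diethyl ether: x = 0.1537, y = 0.3704
  methanol: x = 0.3623, y = 0.4021
  n-heptane: x = 0.4840, y = 0.2275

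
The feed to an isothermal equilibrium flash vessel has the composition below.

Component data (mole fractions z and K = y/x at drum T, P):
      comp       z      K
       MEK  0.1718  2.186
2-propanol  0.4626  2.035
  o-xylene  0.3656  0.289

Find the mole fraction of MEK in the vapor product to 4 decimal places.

y_MEK = 0.2270

Material balance + equilibrium reduce to Σ zᵢ(Kᵢ−1)/(1+β(Kᵢ−1)) = 0.
g(0) = ΣzᵢKᵢ − 1 = 0.4226 and g(1) = 1 − Σzᵢ/Kᵢ = -0.5710, so a root lies in (0, 1).
Newton–Raphson from β = 0.35:
  β = 0.3500: g = 0.14940, g' = -0.7153 → β = 0.5589
  β = 0.5589: g = -0.00547, g' = -0.7952 → β = 0.5520
Converged at β = 0.5520.
Compositions from xᵢ = zᵢ/(1+β(Kᵢ−1)), yᵢ = Kᵢxᵢ:
  MEK: x = 0.1038, y = 0.2270
  2-propanol: x = 0.2944, y = 0.5991
  o-xylene: x = 0.6018, y = 0.1739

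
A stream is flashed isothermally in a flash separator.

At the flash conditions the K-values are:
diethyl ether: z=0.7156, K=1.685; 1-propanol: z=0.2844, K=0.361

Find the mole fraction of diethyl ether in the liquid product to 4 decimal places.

Material balance + equilibrium reduce to Σ zᵢ(Kᵢ−1)/(1+ψ(Kᵢ−1)) = 0.
Feasibility: ΣzᵢKᵢ = 1.3085, Σzᵢ/Kᵢ = 1.2125 — both > 1, two phases present.
Binary case is linear: z₁(K₁−1)(1+ψ(K₂−1)) + z₂(K₂−1)(1+ψ(K₁−1)) = 0
⇒ ψ = [z₁(K₁−1)+z₂(K₂−1)] / [−(K₁−1)(K₂−1)] = 0.30845/0.43772 = 0.7047
Compositions from xᵢ = zᵢ/(1+ψ(Kᵢ−1)), yᵢ = Kᵢxᵢ:
  diethyl ether: x = 0.4826, y = 0.8132
  1-propanol: x = 0.5174, y = 0.1868

x_diethyl ether = 0.4826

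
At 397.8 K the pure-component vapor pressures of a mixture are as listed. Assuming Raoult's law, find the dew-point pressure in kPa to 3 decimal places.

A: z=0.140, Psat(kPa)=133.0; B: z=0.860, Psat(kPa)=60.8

At the dew point ψ → 1, so Σzᵢ/Kᵢ = 1 with Kᵢ = Pᵢˢᵃᵗ/P ⇒ 1/P = Σzᵢ/Pᵢˢᵃᵗ.
1/P = 0.140/133.0 + 0.860/60.8 = 0.015197 ⇒ P = 65.801 kPa

Pdew = 65.801 kPa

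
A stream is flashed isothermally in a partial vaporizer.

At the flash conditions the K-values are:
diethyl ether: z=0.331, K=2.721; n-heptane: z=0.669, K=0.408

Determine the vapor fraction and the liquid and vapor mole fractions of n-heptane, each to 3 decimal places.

ψ = 0.170, x_n-heptane = 0.744, y_n-heptane = 0.304

Material balance + equilibrium reduce to Σ zᵢ(Kᵢ−1)/(1+ψ(Kᵢ−1)) = 0.
Check two-phase: ΣzᵢKᵢ = 1.174 > 1 and Σzᵢ/Kᵢ = 1.761 > 1, so g(0) = 0.174 > 0 and g(1) = -0.761 < 0.
Iterate (Newton) starting at ψ = 0.5:
  ψ = 0.500: g = -0.2564, g' = -0.756 → ψ = 0.161
  ψ = 0.161: g = 0.0083, g' = -0.888 → ψ = 0.170
Converged at ψ = 0.170.
Compositions from xᵢ = zᵢ/(1+ψ(Kᵢ−1)), yᵢ = Kᵢxᵢ:
  diethyl ether: x = 0.256, y = 0.696
  n-heptane: x = 0.744, y = 0.304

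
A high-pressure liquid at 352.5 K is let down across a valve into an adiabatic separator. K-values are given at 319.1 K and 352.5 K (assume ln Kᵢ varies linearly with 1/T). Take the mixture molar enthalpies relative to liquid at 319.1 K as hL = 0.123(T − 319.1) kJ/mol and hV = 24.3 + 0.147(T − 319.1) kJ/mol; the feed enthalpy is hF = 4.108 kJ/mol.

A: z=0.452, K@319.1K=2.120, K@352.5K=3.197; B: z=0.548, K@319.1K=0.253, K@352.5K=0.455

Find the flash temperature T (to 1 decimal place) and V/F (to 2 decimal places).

Adiabatic flash: solve Rachford–Rice at each trial T, then check hF = ψ·hV(T) + (1−ψ)·hL(T).
  T = 319.1 K: K = (2.120, 0.253), RR gives ψ = 0.116, H_out = 2.814 kJ/mol
  T = 352.5 K: K = (3.197, 0.455), RR gives ψ = 0.580, H_out = 18.665 kJ/mol
  T = 335.8 K: K = (2.630, 0.344), RR gives ψ = 0.353, H_out = 10.777 kJ/mol
  T = 327.5 K: K = (2.369, 0.297), RR gives ψ = 0.242, H_out = 6.972 kJ/mol
  T = 323.3 K: K = (2.243, 0.274), RR gives ψ = 0.182, H_out = 4.953 kJ/mol
  T = 321.2 K: K = (2.181, 0.263), RR gives ψ = 0.150, H_out = 3.902 kJ/mol
Linear interpolation between T = 321.2 (H_out = 3.902) and T = 323.3 (H_out = 4.953) on hF = 4.108 gives T ≈ 321.6 K, at which ψ = 0.16.

T = 321.6 K, V/F = 0.16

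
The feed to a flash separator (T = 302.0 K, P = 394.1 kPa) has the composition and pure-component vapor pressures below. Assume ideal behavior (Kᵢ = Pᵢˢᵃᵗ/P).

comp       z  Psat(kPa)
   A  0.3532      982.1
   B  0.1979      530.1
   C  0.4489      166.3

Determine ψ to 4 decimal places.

ψ = 0.4914

Raoult's law: Kᵢ = Pᵢˢᵃᵗ/P = Pᵢˢᵃᵗ/394.1.
  K_A = 982.1/394.1 = 2.492007, K_B = 530.1/394.1 = 1.345090, K_C = 166.3/394.1 = 0.421974
Newton iteration, ψ⁰ = 0.43:
  ψ = 0.4300: g = 0.03519, g' = -0.5753 → ψ = 0.4912
  ψ = 0.4912: g = 0.00016, g' = -0.5716 → ψ = 0.4914
Converged at ψ = 0.4914.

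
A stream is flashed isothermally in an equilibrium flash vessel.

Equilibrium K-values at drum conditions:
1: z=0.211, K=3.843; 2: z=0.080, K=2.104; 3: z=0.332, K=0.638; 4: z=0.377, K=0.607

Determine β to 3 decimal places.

Rachford–Rice: g(β) = Σ zᵢ(Kᵢ−1)/(1+β(Kᵢ−1)) = 0.
Feasibility: ΣzᵢKᵢ = 1.420, Σzᵢ/Kᵢ = 1.234 — both > 1, two phases present.
Newton–Raphson from β = 0.5:
  β = 0.500: g = -0.0265, g' = -0.486 → β = 0.446
  β = 0.446: g = 0.0010, g' = -0.523 → β = 0.447
Converged at β = 0.447.

β = 0.447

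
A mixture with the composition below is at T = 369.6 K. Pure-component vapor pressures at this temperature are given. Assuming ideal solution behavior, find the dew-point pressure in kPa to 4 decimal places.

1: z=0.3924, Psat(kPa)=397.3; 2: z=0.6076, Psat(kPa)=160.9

Pdew = 209.9109 kPa

At the dew point ψ → 1, so Σzᵢ/Kᵢ = 1 with Kᵢ = Pᵢˢᵃᵗ/P ⇒ 1/P = Σzᵢ/Pᵢˢᵃᵗ.
1/P = 0.3924/397.3 + 0.6076/160.9 = 0.0047639 ⇒ P = 209.9109 kPa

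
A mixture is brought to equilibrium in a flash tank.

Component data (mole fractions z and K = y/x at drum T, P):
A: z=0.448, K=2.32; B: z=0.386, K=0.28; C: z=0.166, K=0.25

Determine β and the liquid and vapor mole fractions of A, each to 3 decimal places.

β = 0.196, x_A = 0.356, y_A = 0.825

Rachford–Rice: g(β) = Σ zᵢ(Kᵢ−1)/(1+β(Kᵢ−1)) = 0.
Feasibility: ΣzᵢKᵢ = 1.189, Σzᵢ/Kᵢ = 2.236 — both > 1, two phases present.
Newton iteration, β⁰ = 0.33:
  β = 0.330: g = -0.1181, g' = -0.888 → β = 0.197
  β = 0.197: g = -0.0007, g' = -0.892 → β = 0.196
Converged at β = 0.196.
Compositions from xᵢ = zᵢ/(1+β(Kᵢ−1)), yᵢ = Kᵢxᵢ:
  A: x = 0.356, y = 0.825
  B: x = 0.450, y = 0.126
  C: x = 0.195, y = 0.049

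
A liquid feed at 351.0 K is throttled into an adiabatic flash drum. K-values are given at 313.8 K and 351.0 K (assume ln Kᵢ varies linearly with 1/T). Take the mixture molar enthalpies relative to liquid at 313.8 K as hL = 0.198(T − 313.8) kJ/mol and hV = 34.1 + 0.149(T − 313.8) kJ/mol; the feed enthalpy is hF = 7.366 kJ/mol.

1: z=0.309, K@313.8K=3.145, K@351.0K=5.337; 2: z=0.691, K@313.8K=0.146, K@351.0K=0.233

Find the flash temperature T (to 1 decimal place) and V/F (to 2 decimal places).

T = 327.9 K, V/F = 0.14

Adiabatic flash: solve Rachford–Rice at each trial T, then check hF = ψ·hV(T) + (1−ψ)·hL(T).
  T = 313.8 K: K = (3.145, 0.146), RR gives ψ = 0.040, H_out = 1.353 kJ/mol
  T = 351.0 K: K = (5.337, 0.233), RR gives ψ = 0.244, H_out = 15.226 kJ/mol
  T = 332.4 K: K = (4.158, 0.187), RR gives ψ = 0.161, H_out = 9.033 kJ/mol
  T = 323.1 K: K = (3.631, 0.166), RR gives ψ = 0.108, H_out = 5.466 kJ/mol
  T = 327.8 K: K = (3.892, 0.176), RR gives ψ = 0.136, H_out = 7.323 kJ/mol
  T = 330.1 K: K = (4.024, 0.182), RR gives ψ = 0.149, H_out = 8.190 kJ/mol
Linear interpolation between T = 327.8 (H_out = 7.323) and T = 330.1 (H_out = 8.190) on hF = 7.366 gives T ≈ 327.9 K, at which ψ = 0.14.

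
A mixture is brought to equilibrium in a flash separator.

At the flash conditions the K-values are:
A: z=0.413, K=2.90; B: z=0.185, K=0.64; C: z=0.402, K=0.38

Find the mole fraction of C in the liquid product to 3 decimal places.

x_C = 0.556

Rachford–Rice: g(V/F) = Σ zᵢ(Kᵢ−1)/(1+V/F(Kᵢ−1)) = 0.
Check two-phase: ΣzᵢKᵢ = 1.469 > 1 and Σzᵢ/Kᵢ = 1.489 > 1, so g(0) = 0.469 > 0 and g(1) = -0.489 < 0.
Newton–Raphson from V/F = 0.5:
  V/F = 0.500: g = -0.0400, g' = -0.752 → V/F = 0.447
Converged at V/F = 0.447.
Compositions from xᵢ = zᵢ/(1+V/F(Kᵢ−1)), yᵢ = Kᵢxᵢ:
  A: x = 0.223, y = 0.648
  B: x = 0.220, y = 0.141
  C: x = 0.556, y = 0.211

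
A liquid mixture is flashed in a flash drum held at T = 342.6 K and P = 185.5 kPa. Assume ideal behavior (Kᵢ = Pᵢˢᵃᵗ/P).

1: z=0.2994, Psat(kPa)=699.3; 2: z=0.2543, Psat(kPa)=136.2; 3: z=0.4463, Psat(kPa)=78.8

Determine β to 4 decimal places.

Raoult's law: Kᵢ = Pᵢˢᵃᵗ/P = Pᵢˢᵃᵗ/185.5.
  K_1 = 699.3/185.5 = 3.769811, K_2 = 136.2/185.5 = 0.734232, K_3 = 78.8/185.5 = 0.424798
Material balance + equilibrium reduce to Σ zᵢ(Kᵢ−1)/(1+β(Kᵢ−1)) = 0.
Check two-phase: ΣzᵢKᵢ = 1.5050 > 1 and Σzᵢ/Kᵢ = 1.4764 > 1, so g(0) = 0.5050 > 0 and g(1) = -0.4764 < 0.
Newton iteration, β⁰ = 0.68:
  β = 0.6800: g = -0.21652, g' = -0.7013 → β = 0.3713
  β = 0.3713: g = 0.00744, g' = -0.8191 → β = 0.3804
Converged at β = 0.3804.

β = 0.3804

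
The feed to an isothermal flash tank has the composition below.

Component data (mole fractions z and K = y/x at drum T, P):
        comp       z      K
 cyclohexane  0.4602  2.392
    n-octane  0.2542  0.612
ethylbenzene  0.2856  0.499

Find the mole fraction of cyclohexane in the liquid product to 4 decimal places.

x_cyclohexane = 0.2445

Newton iteration, ψ⁰ = 0.5:
  ψ = 0.5000: g = 0.06443, g' = -0.4965 → ψ = 0.6298
  ψ = 0.6298: g = 0.00179, g' = -0.4732 → ψ = 0.6336
Converged at ψ = 0.6336.
Compositions from xᵢ = zᵢ/(1+ψ(Kᵢ−1)), yᵢ = Kᵢxᵢ:
  cyclohexane: x = 0.2445, y = 0.5849
  n-octane: x = 0.3371, y = 0.2063
  ethylbenzene: x = 0.4184, y = 0.2088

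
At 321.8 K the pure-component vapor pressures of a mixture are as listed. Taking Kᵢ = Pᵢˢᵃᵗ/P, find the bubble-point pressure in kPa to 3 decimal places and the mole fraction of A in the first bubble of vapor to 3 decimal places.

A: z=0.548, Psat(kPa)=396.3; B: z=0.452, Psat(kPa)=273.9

Pbub = 340.975 kPa, y_A = 0.637

At the bubble point ψ → 0, so ΣzᵢKᵢ = 1 with Kᵢ = Pᵢˢᵃᵗ/P ⇒ P = ΣzᵢPᵢˢᵃᵗ.
P = 0.548·396.3 + 0.452·273.9 = 340.975 kPa
yᵢ = zᵢPᵢˢᵃᵗ/P ⇒ y_A = 0.548·396.3/340.975 = 0.637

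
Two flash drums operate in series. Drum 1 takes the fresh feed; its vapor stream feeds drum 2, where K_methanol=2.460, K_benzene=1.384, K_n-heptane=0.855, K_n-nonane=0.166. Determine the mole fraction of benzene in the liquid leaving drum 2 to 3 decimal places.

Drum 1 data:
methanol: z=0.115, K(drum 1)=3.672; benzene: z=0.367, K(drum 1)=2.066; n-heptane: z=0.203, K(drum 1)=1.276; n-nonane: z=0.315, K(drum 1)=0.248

Drum 1:
Material balance + equilibrium reduce to Σ zᵢ(Kᵢ−1)/(1+ψ₁(Kᵢ−1)) = 0.
Feasibility: ΣzᵢKᵢ = 1.518, Σzᵢ/Kᵢ = 1.638 — both > 1, two phases present.
Iterate (Newton) starting at ψ₁ = 0.63:
  ψ₁ = 0.630: g = -0.0539, g' = -0.918 → ψ₁ = 0.571
  ψ₁ = 0.571: g = -0.0022, g' = -0.849 → ψ₁ = 0.569
Converged at ψ₁ = 0.569.
Drum-1 compositions:
  methanol: x = 0.046, y = 0.168
  benzene: x = 0.228, y = 0.472
  n-heptane: x = 0.175, y = 0.224
  n-nonane: x = 0.550, y = 0.137
Drum-2 feed = drum-1 vapor: z₂ = (0.1676, 0.4720, 0.2239, 0.1365).
Drum 2:
Newton iteration, ψ₂⁰ = 0.5:
  ψ₂ = 0.500: g = 0.0632, g' = -0.453 → ψ₂ = 0.639
  ψ₂ = 0.639: g = -0.0077, g' = -0.582 → ψ₂ = 0.626
Converged at ψ₂ = 0.626.
  methanol: x = 0.088, y = 0.215
  benzene: x = 0.381, y = 0.527
  n-heptane: x = 0.246, y = 0.211
  n-nonane: x = 0.286, y = 0.047

x_benzene (drum 2) = 0.381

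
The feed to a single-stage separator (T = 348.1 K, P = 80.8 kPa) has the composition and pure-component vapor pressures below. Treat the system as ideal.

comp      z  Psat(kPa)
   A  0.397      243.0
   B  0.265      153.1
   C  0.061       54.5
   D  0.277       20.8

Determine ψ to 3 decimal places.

Raoult's law: Kᵢ = Pᵢˢᵃᵗ/P = Pᵢˢᵃᵗ/80.8.
  K_A = 243.0/80.8 = 3.00743, K_B = 153.1/80.8 = 1.89480, K_C = 54.5/80.8 = 0.67450, K_D = 20.8/80.8 = 0.25743
Let ψ = V/F and solve Σ zᵢ(Kᵢ−1)/(1+ψ(Kᵢ−1)) = 0.
g(0) = ΣzᵢKᵢ − 1 = 0.809 and g(1) = 1 − Σzᵢ/Kᵢ = -0.438, so a root lies in (0, 1).
Iterate (Newton) starting at ψ = 0.63:
  ψ = 0.630: g = 0.0921, g' = -0.948 → ψ = 0.727
  ψ = 0.727: g = -0.0054, g' = -1.075 → ψ = 0.722
Converged at ψ = 0.722.

ψ = 0.722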